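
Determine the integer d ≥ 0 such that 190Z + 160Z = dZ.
(190, 160) = (10); d = 10

In the PID Z, (a, b) is generated by gcd(a, b). Compute gcd(190, 160) with the extended Euclidean algorithm, tracking rows (r, s, t) with s·190 + t·160 = r:
  row A: (190, 1, 0)   [1·190 + 0·160 = 190]
  row B: (160, 0, 1)   [0·190 + 1·160 = 160]
  190 = 1·160 + 30   → row C = row A − 1·row B = (30, 1, −1)   [check: 1·190 − 1·160 = 30]
  160 = 5·30 + 10   → row D = row B − 5·row C = (10, −5, 6)   [check: −5·190 + 6·160 = 10]
  30 = 3·10 + 0   → remainder 0, stop. gcd = 10 (last nonzero row D).
So gcd(190, 160) = 10, with Bézout identity −5·190 + 6·160 = 10. Containment (⊇): the Bézout identity exhibits 10 as an element of (190, 160), giving (10) ⊆ (190, 160). Containment (⊆): since 10 | 190 and 10 | 160 (190 = 10·19, 160 = 10·16), every Z-linear combination of 190 and 160 is divisible by 10, so (190, 160) ⊆ (10). Therefore (190, 160) = (10), d = 10.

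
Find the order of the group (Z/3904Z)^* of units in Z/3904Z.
(Z/3904Z)^* consists of the classes a with gcd(a, 3904) = 1, so its order is φ(3904). φ is multiplicative, with φ(p^e) = p^e − p^(e−1). Factorise 3904 = 2^6 · 61. Then
  φ(3904) = (2^6 − 2^5) · (61 − 1) = 32 · 60 = 1920.
Thus |(Z/3904Z)^*| = 1920.

Final answer: |(Z/3904Z)^*| = 1920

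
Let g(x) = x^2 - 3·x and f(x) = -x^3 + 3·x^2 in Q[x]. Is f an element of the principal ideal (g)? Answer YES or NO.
YES

In Q[x] the ideal (g) consists of all multiples of g, so f ∈ (g) iff g | f, i.e. iff the remainder of f on division by g is 0. Divide f by g (g is monic, so eliminate the leading term of the running remainder at each step):
  leading term -x^3: subtract (-x)·g(x) = -x^3 + 3·x^2, leaving 0
The remainder is 0, so f(x) = g(x) · h(x) with h(x) = -x. Hence g | f, i.e. f ∈ (g).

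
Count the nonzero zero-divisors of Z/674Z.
In Z/674Z each nonzero element is either a unit (gcd with 674 is 1) or a zero-divisor (gcd > 1). The number of units is φ(674): factorise 674 = 2 · 337, so φ(674) = (2 − 1) · (337 − 1) = 1 · 336 = 336. The nonzero elements number 674 − 1 = 673. Hence the nonzero zero-divisors number 673 − 336 = 337.

Final answer: Z/674Z has 337 nonzero zero-divisors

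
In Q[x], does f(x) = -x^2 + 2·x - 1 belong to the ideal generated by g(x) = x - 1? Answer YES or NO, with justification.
YES

In Q[x] the ideal (g) consists of all multiples of g, so f ∈ (g) iff g | f, i.e. iff the remainder of f on division by g is 0. Divide f by g (g is monic, so eliminate the leading term of the running remainder at each step):
  leading term -x^2: subtract (-x)·g(x) = -x^2 + x, leaving x - 1
  leading term x: subtract (1)·g(x) = x - 1, leaving 0
The remainder is 0, so f(x) = g(x) · h(x) with h(x) = 1 - x. Hence g | f, i.e. f ∈ (g).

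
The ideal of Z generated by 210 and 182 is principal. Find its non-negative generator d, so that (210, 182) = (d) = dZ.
(210, 182) = (14); d = 14

In the PID Z, (a, b) is generated by gcd(a, b). Compute gcd(210, 182) with the extended Euclidean algorithm, tracking rows (r, s, t) with s·210 + t·182 = r:
  row A: (210, 1, 0)   [1·210 + 0·182 = 210]
  row B: (182, 0, 1)   [0·210 + 1·182 = 182]
  210 = 1·182 + 28   → row C = row A − 1·row B = (28, 1, −1)   [check: 1·210 − 1·182 = 28]
  182 = 6·28 + 14   → row D = row B − 6·row C = (14, −6, 7)   [check: −6·210 + 7·182 = 14]
  28 = 2·14 + 0   → remainder 0, stop. gcd = 14 (last nonzero row D).
So gcd(210, 182) = 14, with Bézout identity −6·210 + 7·182 = 14. Containment (⊇): the Bézout identity exhibits 14 as an element of (210, 182), giving (14) ⊆ (210, 182). Containment (⊆): since 14 | 210 and 14 | 182 (210 = 14·15, 182 = 14·13), every Z-linear combination of 210 and 182 is divisible by 14, so (210, 182) ⊆ (14). Therefore (210, 182) = (14), d = 14.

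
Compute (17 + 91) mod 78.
30

Reduce the summands first: 91 ≡ 13 (mod 78), so 17 + 91 ≡ 17 + 13 (mod 78). 17 + 13 = 30; 30 = 0·78 + 30, so (17 + 91) mod 78 = 30.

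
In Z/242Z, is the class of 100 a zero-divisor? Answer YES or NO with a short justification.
gcd(100, 242) = 2 > 1, so 100 is not a unit in Z/242Z. In Z/nZ every nonzero non-unit is a zero-divisor: explicitly, take b = 242/gcd = 121 ≠ 0 (mod 242); then 100·121 = 12100 = 50·242, i.e. 100·121 ≡ 0 (mod 242). So 100 is a zero-divisor.

Final answer: YES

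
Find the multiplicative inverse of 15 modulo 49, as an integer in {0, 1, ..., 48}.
15^(−1) ≡ 36 (mod 49)

Apply the extended Euclidean algorithm to (49, 15), tracking rows (r, s, t) with s·49 + t·15 = r. Each division r_prev = q·r_cur + r_new produces the new row as (previous row) − q·(current row):
  row A: (49, 1, 0)   [1·49 + 0·15 = 49]
  row B: (15, 0, 1)   [0·49 + 1·15 = 15]
  49 = 3·15 + 4   → row C = row A − 3·row B = (4, 1, −3)   [check: 1·49 − 3·15 = 4]
  15 = 3·4 + 3   → row D = row B − 3·row C = (3, −3, 10)   [check: −3·49 + 10·15 = 3]
  4 = 1·3 + 1   → row E = row C − 1·row D = (1, 4, −13)   [check: 4·49 − 13·15 = 1]
  3 = 3·1 + 0   → remainder 0, stop. gcd = 1 (last nonzero row E).
The gcd is 1, so 15 is invertible mod 49. The last nonzero row gives 4·49 − 13·15 = 1, so t = −13. So 15^(−1) ≡ −13 ≡ 36 (mod 49). Verify: 15 · 36 = 540 ≡ 1 (mod 49). ✓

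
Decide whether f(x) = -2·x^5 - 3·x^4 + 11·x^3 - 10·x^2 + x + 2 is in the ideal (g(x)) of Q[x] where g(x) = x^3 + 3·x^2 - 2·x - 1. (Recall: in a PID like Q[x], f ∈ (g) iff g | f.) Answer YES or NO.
In Q[x] the ideal (g) consists of all multiples of g, so f ∈ (g) iff g | f, i.e. iff the remainder of f on division by g is 0. Divide f by g (g is monic, so eliminate the leading term of the running remainder at each step):
  leading term -2·x^5: subtract (-2·x^2)·g(x) = -2·x^5 - 6·x^4 + 4·x^3 + 2·x^2, leaving 3·x^4 + 7·x^3 - 12·x^2 + x + 2
  leading term 3·x^4: subtract (3·x)·g(x) = 3·x^4 + 9·x^3 - 6·x^2 - 3·x, leaving -2·x^3 - 6·x^2 + 4·x + 2
  leading term -2·x^3: subtract (-2)·g(x) = -2·x^3 - 6·x^2 + 4·x + 2, leaving 0
The remainder is 0, so f(x) = g(x) · h(x) with h(x) = -2·x^2 + 3·x - 2. Hence g | f, i.e. f ∈ (g).

Final answer: YES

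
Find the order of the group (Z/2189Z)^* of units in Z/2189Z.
|(Z/2189Z)^*| = 1980

(Z/2189Z)^* consists of the classes a with gcd(a, 2189) = 1, so its order is φ(2189). φ is multiplicative, with φ(p^e) = p^e − p^(e−1). Factorise 2189 = 11 · 199. Then
  φ(2189) = (11 − 1) · (199 − 1) = 10 · 198 = 1980.
Thus |(Z/2189Z)^*| = 1980.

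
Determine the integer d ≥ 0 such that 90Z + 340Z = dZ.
In the PID Z, (a, b) is generated by gcd(a, b). Compute gcd(340, 90) with the extended Euclidean algorithm, tracking rows (r, s, t) with s·340 + t·90 = r:
  row A: (340, 1, 0)   [1·340 + 0·90 = 340]
  row B: (90, 0, 1)   [0·340 + 1·90 = 90]
  340 = 3·90 + 70   → row C = row A − 3·row B = (70, 1, −3)   [check: 1·340 − 3·90 = 70]
  90 = 1·70 + 20   → row D = row B − 1·row C = (20, −1, 4)   [check: −1·340 + 4·90 = 20]
  70 = 3·20 + 10   → row E = row C − 3·row D = (10, 4, −15)   [check: 4·340 − 15·90 = 10]
  20 = 2·10 + 0   → remainder 0, stop. gcd = 10 (last nonzero row E).
So gcd(90, 340) = 10, with Bézout identity 4·340 − 15·90 = 10. Containment (⊇): the Bézout identity exhibits 10 as an element of (90, 340), giving (10) ⊆ (90, 340). Containment (⊆): since 10 | 90 and 10 | 340 (90 = 10·9, 340 = 10·34), every Z-linear combination of 90 and 340 is divisible by 10, so (90, 340) ⊆ (10). Therefore (90, 340) = (10), d = 10.

Final answer: (90, 340) = (10); d = 10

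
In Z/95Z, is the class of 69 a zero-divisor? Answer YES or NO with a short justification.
gcd(69, 95) = 1, so 69 is a unit in Z/95Z (it has a multiplicative inverse). A unit cannot be a zero-divisor: if 69·b ≡ 0 then multiplying both sides by 69^(−1) gives b ≡ 0. So 69 is not a zero-divisor.

Final answer: NO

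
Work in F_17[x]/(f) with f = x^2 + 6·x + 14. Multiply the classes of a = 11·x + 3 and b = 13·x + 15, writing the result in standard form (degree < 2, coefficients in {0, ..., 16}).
a · b ≡ 9·x + 15 (mod f(x))

Multiply as integer polynomials: a · b = 143·x^2 + 204·x + 45. Reducing coefficients mod 17: a · b ≡ 7·x^2 + 11. Now divide by f(x) = x^2 + 6·x + 14 in F_17[x], eliminating the leading term at each step:
  leading term 7·x^2: subtract (7)·f(x) = 7·x^2 + 8·x + 13, leaving 9·x + 15 (coefficients mod 17)
The degree is now < 2, so this is the remainder. Hence a · b ≡ 9·x + 15 in F_17[x]/(f).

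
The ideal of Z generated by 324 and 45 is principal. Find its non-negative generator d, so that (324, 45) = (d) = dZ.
In the PID Z, (a, b) is generated by gcd(a, b). Compute gcd(324, 45) with the extended Euclidean algorithm, tracking rows (r, s, t) with s·324 + t·45 = r:
  row A: (324, 1, 0)   [1·324 + 0·45 = 324]
  row B: (45, 0, 1)   [0·324 + 1·45 = 45]
  324 = 7·45 + 9   → row C = row A − 7·row B = (9, 1, −7)   [check: 1·324 − 7·45 = 9]
  45 = 5·9 + 0   → remainder 0, stop. gcd = 9 (last nonzero row C).
So gcd(324, 45) = 9, with Bézout identity 1·324 − 7·45 = 9. Containment (⊇): the Bézout identity exhibits 9 as an element of (324, 45), giving (9) ⊆ (324, 45). Containment (⊆): since 9 | 324 and 9 | 45 (324 = 9·36, 45 = 9·5), every Z-linear combination of 324 and 45 is divisible by 9, so (324, 45) ⊆ (9). Therefore (324, 45) = (9), d = 9.

Final answer: (324, 45) = (9); d = 9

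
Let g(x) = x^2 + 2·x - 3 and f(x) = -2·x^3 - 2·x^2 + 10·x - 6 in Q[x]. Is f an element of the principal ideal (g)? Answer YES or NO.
In Q[x] the ideal (g) consists of all multiples of g, so f ∈ (g) iff g | f, i.e. iff the remainder of f on division by g is 0. Divide f by g (g is monic, so eliminate the leading term of the running remainder at each step):
  leading term -2·x^3: subtract (-2·x)·g(x) = -2·x^3 - 4·x^2 + 6·x, leaving 2·x^2 + 4·x - 6
  leading term 2·x^2: subtract (2)·g(x) = 2·x^2 + 4·x - 6, leaving 0
The remainder is 0, so f(x) = g(x) · h(x) with h(x) = 2 - 2·x. Hence g | f, i.e. f ∈ (g).

Final answer: YES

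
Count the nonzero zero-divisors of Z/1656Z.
In Z/1656Z each nonzero element is either a unit (gcd with 1656 is 1) or a zero-divisor (gcd > 1). The number of units is φ(1656): factorise 1656 = 2^3 · 3^2 · 23, so φ(1656) = (2^3 − 2^2) · (3^2 − 3^1) · (23 − 1) = 4 · 6 · 22 = 528. The nonzero elements number 1656 − 1 = 1655. Hence the nonzero zero-divisors number 1655 − 528 = 1127.

Final answer: Z/1656Z has 1127 nonzero zero-divisors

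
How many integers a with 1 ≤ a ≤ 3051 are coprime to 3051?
The number of a ∈ {1, ..., 3051} with gcd(a, 3051) = 1 is by definition Euler's totient φ(3051). φ is multiplicative, with φ(p^e) = p^e − p^(e−1). Factorise 3051 = 3^3 · 113. Then
  φ(3051) = (3^3 − 3^2) · (113 − 1) = 18 · 112 = 2016.
So there are 2016 such integers.

Final answer: 2016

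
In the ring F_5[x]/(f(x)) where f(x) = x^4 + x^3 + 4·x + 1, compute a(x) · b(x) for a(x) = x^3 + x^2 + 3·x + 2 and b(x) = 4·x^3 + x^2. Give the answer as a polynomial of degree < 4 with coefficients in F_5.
a · b ≡ 3·x^3 + 4·x^2 + x + 3 (mod f(x))

Multiply as integer polynomials: a · b = 4·x^6 + 5·x^5 + 13·x^4 + 11·x^3 + 2·x^2. Reducing coefficients mod 5: a · b ≡ 4·x^6 + 3·x^4 + x^3 + 2·x^2. Now divide by f(x) = x^4 + x^3 + 4·x + 1 in F_5[x], eliminating the leading term at each step:
  leading term 4·x^6: subtract (4·x^2)·f(x) = 4·x^6 + 4·x^5 + x^3 + 4·x^2, leaving x^5 + 3·x^4 + 3·x^2 (coefficients mod 5)
  leading term x^5: subtract (x)·f(x) = x^5 + x^4 + 4·x^2 + x, leaving 2·x^4 + 4·x^2 + 4·x (coefficients mod 5)
  leading term 2·x^4: subtract (2)·f(x) = 2·x^4 + 2·x^3 + 3·x + 2, leaving 3·x^3 + 4·x^2 + x + 3 (coefficients mod 5)
The degree is now < 4, so this is the remainder. Hence a · b ≡ 3·x^3 + 4·x^2 + x + 3 in F_5[x]/(f).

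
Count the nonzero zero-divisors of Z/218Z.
Z/218Z has 109 nonzero zero-divisors

In Z/218Z each nonzero element is either a unit (gcd with 218 is 1) or a zero-divisor (gcd > 1). The number of units is φ(218): factorise 218 = 2 · 109, so φ(218) = (2 − 1) · (109 − 1) = 1 · 108 = 108. The nonzero elements number 218 − 1 = 217. Hence the nonzero zero-divisors number 217 − 108 = 109.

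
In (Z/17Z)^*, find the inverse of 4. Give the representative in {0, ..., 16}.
Apply the extended Euclidean algorithm to (17, 4), tracking rows (r, s, t) with s·17 + t·4 = r. Each division r_prev = q·r_cur + r_new produces the new row as (previous row) − q·(current row):
  row A: (17, 1, 0)   [1·17 + 0·4 = 17]
  row B: (4, 0, 1)   [0·17 + 1·4 = 4]
  17 = 4·4 + 1   → row C = row A − 4·row B = (1, 1, −4)   [check: 1·17 − 4·4 = 1]
  4 = 4·1 + 0   → remainder 0, stop. gcd = 1 (last nonzero row C).
The gcd is 1, so 4 is invertible mod 17. The last nonzero row gives 1·17 − 4·4 = 1, so t = −4. So 4^(−1) ≡ −4 ≡ 13 (mod 17). Verify: 4 · 13 = 52 ≡ 1 (mod 17). ✓

Final answer: 4^(−1) ≡ 13 (mod 17)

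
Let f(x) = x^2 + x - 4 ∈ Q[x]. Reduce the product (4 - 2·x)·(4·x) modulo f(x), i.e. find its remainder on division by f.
First multiply in Q[x] without reducing: a · b = -8·x^2 + 16·x. Now divide by f(x) = x^2 + x - 4, eliminating the leading term at each step:
  leading term -8·x^2: subtract (-8)·f(x) = -8·x^2 - 8·x + 32, leaving 24·x - 32
The degree is now < 2, so this is the remainder. Hence a · b ≡ 24·x - 32 in Q[x]/(f).

Final answer: a · b ≡ 24·x - 32 (mod f(x))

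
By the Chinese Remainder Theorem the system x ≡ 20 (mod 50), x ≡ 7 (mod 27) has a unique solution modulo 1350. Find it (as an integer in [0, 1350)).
x ≡ 520 (mod 1350); the representative in [0, 1350) is 520

The moduli 50, 27 are pairwise coprime, so by the CRT there is a unique solution mod 50·27 = 1350.
Solve by successive substitution. Start with x ≡ 20 (mod 50).
  Combine with x ≡ 7 (mod 27): write x = 20 + 50·t and require 20 + 50·t ≡ 7 (mod 27), i.e. 50·t ≡ 7 − 20 ≡ 14 (mod 27). Since 50^(−1) ≡ 20 (mod 27) (50 ≡ 23 (mod 27)), t ≡ 20·14 ≡ 10 (mod 27). So x ≡ 20 + 50·10 = 520 (mod 1350).
Unique solution in [0, 1350): x = 520.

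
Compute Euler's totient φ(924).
φ is multiplicative, with φ(p^e) = p^e − p^(e−1). Factorise 924 = 2^2 · 3 · 7 · 11. Then
  φ(924) = (2^2 − 2^1) · (3 − 1) · (7 − 1) · (11 − 1) = 2 · 2 · 6 · 10 = 240.

Final answer: φ(924) = 240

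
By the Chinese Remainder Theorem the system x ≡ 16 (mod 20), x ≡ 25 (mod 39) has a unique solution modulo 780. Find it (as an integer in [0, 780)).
x ≡ 376 (mod 780); the representative in [0, 780) is 376

The moduli 20, 39 are pairwise coprime, so by the CRT there is a unique solution mod 20·39 = 780.
Solve by successive substitution. Start with x ≡ 16 (mod 20).
  Combine with x ≡ 25 (mod 39): write x = 16 + 20·t and require 16 + 20·t ≡ 25 (mod 39), i.e. 20·t ≡ 25 − 16 ≡ 9 (mod 39). Since 20^(−1) ≡ 2 (mod 39), t ≡ 2·9 ≡ 18 (mod 39). So x ≡ 16 + 20·18 = 376 (mod 780).
Unique solution in [0, 780): x = 376.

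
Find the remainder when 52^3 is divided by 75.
Use repeated squaring. Binary(3) = 11. Walk through the bits of the exponent 3 left-to-right: at each bit after the leading one, square the running value, then multiply by 52 if the bit is 1 (always reducing mod 75):
  bit 1 = 1 (leading): start with 52.
  bit 2 = 1: square 52^2 = 2704 ≡ 4; bit is 1, so multiply 4·52 = 208 ≡ 58 (mod 75).
Final value: 52^3 ≡ 58 (mod 75).

Final answer: 58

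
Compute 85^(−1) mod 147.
85^(−1) ≡ 64 (mod 147)

Apply the extended Euclidean algorithm to (147, 85), tracking rows (r, s, t) with s·147 + t·85 = r. Each division r_prev = q·r_cur + r_new produces the new row as (previous row) − q·(current row):
  row A: (147, 1, 0)   [1·147 + 0·85 = 147]
  row B: (85, 0, 1)   [0·147 + 1·85 = 85]
  147 = 1·85 + 62   → row C = row A − 1·row B = (62, 1, −1)   [check: 1·147 − 1·85 = 62]
  85 = 1·62 + 23   → row D = row B − 1·row C = (23, −1, 2)   [check: −1·147 + 2·85 = 23]
  62 = 2·23 + 16   → row E = row C − 2·row D = (16, 3, −5)   [check: 3·147 − 5·85 = 16]
  23 = 1·16 + 7   → row F = row D − 1·row E = (7, −4, 7)   [check: −4·147 + 7·85 = 7]
  16 = 2·7 + 2   → row G = row E − 2·row F = (2, 11, −19)   [check: 11·147 − 19·85 = 2]
  7 = 3·2 + 1   → row H = row F − 3·row G = (1, −37, 64)   [check: −37·147 + 64·85 = 1]
  2 = 2·1 + 0   → remainder 0, stop. gcd = 1 (last nonzero row H).
The gcd is 1, so 85 is invertible mod 147. The last nonzero row gives −37·147 + 64·85 = 1, so t = 64. So 85^(−1) ≡ 64 (mod 147). Verify: 85 · 64 = 5440 ≡ 1 (mod 147). ✓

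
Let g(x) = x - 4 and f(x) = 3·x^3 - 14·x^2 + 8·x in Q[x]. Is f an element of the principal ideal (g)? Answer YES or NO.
In Q[x] the ideal (g) consists of all multiples of g, so f ∈ (g) iff g | f, i.e. iff the remainder of f on division by g is 0. Divide f by g (g is monic, so eliminate the leading term of the running remainder at each step):
  leading term 3·x^3: subtract (3·x^2)·g(x) = 3·x^3 - 12·x^2, leaving -2·x^2 + 8·x
  leading term -2·x^2: subtract (-2·x)·g(x) = -2·x^2 + 8·x, leaving 0
The remainder is 0, so f(x) = g(x) · h(x) with h(x) = 3·x^2 - 2·x. Hence g | f, i.e. f ∈ (g).

Final answer: YES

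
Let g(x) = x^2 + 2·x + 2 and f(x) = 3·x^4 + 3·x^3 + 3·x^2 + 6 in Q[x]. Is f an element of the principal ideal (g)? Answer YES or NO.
In Q[x] the ideal (g) consists of all multiples of g, so f ∈ (g) iff g | f, i.e. iff the remainder of f on division by g is 0. Divide f by g (g is monic, so eliminate the leading term of the running remainder at each step):
  leading term 3·x^4: subtract (3·x^2)·g(x) = 3·x^4 + 6·x^3 + 6·x^2, leaving -3·x^3 - 3·x^2 + 6
  leading term -3·x^3: subtract (-3·x)·g(x) = -3·x^3 - 6·x^2 - 6·x, leaving 3·x^2 + 6·x + 6
  leading term 3·x^2: subtract (3)·g(x) = 3·x^2 + 6·x + 6, leaving 0
The remainder is 0, so f(x) = g(x) · h(x) with h(x) = 3·x^2 - 3·x + 3. Hence g | f, i.e. f ∈ (g).

Final answer: YES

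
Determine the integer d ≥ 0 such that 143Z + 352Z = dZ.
(143, 352) = (11); d = 11

In the PID Z, (a, b) is generated by gcd(a, b). Compute gcd(352, 143) with the extended Euclidean algorithm, tracking rows (r, s, t) with s·352 + t·143 = r:
  row A: (352, 1, 0)   [1·352 + 0·143 = 352]
  row B: (143, 0, 1)   [0·352 + 1·143 = 143]
  352 = 2·143 + 66   → row C = row A − 2·row B = (66, 1, −2)   [check: 1·352 − 2·143 = 66]
  143 = 2·66 + 11   → row D = row B − 2·row C = (11, −2, 5)   [check: −2·352 + 5·143 = 11]
  66 = 6·11 + 0   → remainder 0, stop. gcd = 11 (last nonzero row D).
So gcd(143, 352) = 11, with Bézout identity −2·352 + 5·143 = 11. Containment (⊇): the Bézout identity exhibits 11 as an element of (143, 352), giving (11) ⊆ (143, 352). Containment (⊆): since 11 | 143 and 11 | 352 (143 = 11·13, 352 = 11·32), every Z-linear combination of 143 and 352 is divisible by 11, so (143, 352) ⊆ (11). Therefore (143, 352) = (11), d = 11.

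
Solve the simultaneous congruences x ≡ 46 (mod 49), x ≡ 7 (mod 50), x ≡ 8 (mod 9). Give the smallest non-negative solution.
The moduli 49, 50, 9 are pairwise coprime, so by the CRT there is a unique solution mod 49·50·9 = 22050.
Solve by successive substitution. Start with x ≡ 46 (mod 49).
  Combine with x ≡ 7 (mod 50): write x = 46 + 49·t and require 46 + 49·t ≡ 7 (mod 50), i.e. 49·t ≡ 7 − 46 ≡ 11 (mod 50). Since 49^(−1) ≡ 49 (mod 50), t ≡ 49·11 ≡ 39 (mod 50). So x ≡ 46 + 49·39 = 1957 (mod 2450).
  Combine with x ≡ 8 (mod 9): write x = 1957 + 2450·t and require 1957 + 2450·t ≡ 8 (mod 9), i.e. 2450·t ≡ 8 − 1957 ≡ 4 (mod 9). Since 2450^(−1) ≡ 5 (mod 9) (2450 ≡ 2 (mod 9)), t ≡ 5·4 ≡ 2 (mod 9). So x ≡ 1957 + 2450·2 = 6857 (mod 22050).
Unique solution in [0, 22050): x = 6857.

Final answer: x ≡ 6857 (mod 22050); the representative in [0, 22050) is 6857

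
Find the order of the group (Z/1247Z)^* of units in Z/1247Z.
(Z/1247Z)^* consists of the classes a with gcd(a, 1247) = 1, so its order is φ(1247). φ is multiplicative, with φ(p^e) = p^e − p^(e−1). Factorise 1247 = 29 · 43. Then
  φ(1247) = (29 − 1) · (43 − 1) = 28 · 42 = 1176.
Thus |(Z/1247Z)^*| = 1176.

Final answer: |(Z/1247Z)^*| = 1176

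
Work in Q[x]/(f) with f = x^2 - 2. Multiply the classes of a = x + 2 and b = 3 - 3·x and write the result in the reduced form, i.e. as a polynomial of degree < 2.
First multiply in Q[x] without reducing: a · b = -3·x^2 - 3·x + 6. Now divide by f(x) = x^2 - 2, eliminating the leading term at each step:
  leading term -3·x^2: subtract (-3)·f(x) = 6 - 3·x^2, leaving -3·x
The degree is now < 2, so this is the remainder. Hence a · b ≡ -3·x in Q[x]/(f).

Final answer: a · b ≡ -3·x (mod f(x))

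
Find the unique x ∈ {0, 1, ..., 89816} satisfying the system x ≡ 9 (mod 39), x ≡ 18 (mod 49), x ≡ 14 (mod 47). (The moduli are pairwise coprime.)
The moduli 39, 49, 47 are pairwise coprime, so by the CRT there is a unique solution mod 39·49·47 = 89817.
Solve by successive substitution. Start with x ≡ 9 (mod 39).
  Combine with x ≡ 18 (mod 49): write x = 9 + 39·t and require 9 + 39·t ≡ 18 (mod 49), i.e. 39·t ≡ 18 − 9 ≡ 9 (mod 49). Since 39^(−1) ≡ 44 (mod 49), t ≡ 44·9 ≡ 4 (mod 49). So x ≡ 9 + 39·4 = 165 (mod 1911).
  Combine with x ≡ 14 (mod 47): write x = 165 + 1911·t and require 165 + 1911·t ≡ 14 (mod 47), i.e. 1911·t ≡ 14 − 165 ≡ 37 (mod 47). Since 1911^(−1) ≡ 44 (mod 47) (1911 ≡ 31 (mod 47)), t ≡ 44·37 ≡ 30 (mod 47). So x ≡ 165 + 1911·30 = 57495 (mod 89817).
Unique solution in [0, 89817): x = 57495.

Final answer: x ≡ 57495 (mod 89817); the representative in [0, 89817) is 57495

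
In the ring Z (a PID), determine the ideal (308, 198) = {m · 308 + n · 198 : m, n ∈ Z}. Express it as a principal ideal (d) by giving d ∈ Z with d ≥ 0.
In the PID Z, (a, b) is generated by gcd(a, b). Compute gcd(308, 198) with the extended Euclidean algorithm, tracking rows (r, s, t) with s·308 + t·198 = r:
  row A: (308, 1, 0)   [1·308 + 0·198 = 308]
  row B: (198, 0, 1)   [0·308 + 1·198 = 198]
  308 = 1·198 + 110   → row C = row A − 1·row B = (110, 1, −1)   [check: 1·308 − 1·198 = 110]
  198 = 1·110 + 88   → row D = row B − 1·row C = (88, −1, 2)   [check: −1·308 + 2·198 = 88]
  110 = 1·88 + 22   → row E = row C − 1·row D = (22, 2, −3)   [check: 2·308 − 3·198 = 22]
  88 = 4·22 + 0   → remainder 0, stop. gcd = 22 (last nonzero row E).
So gcd(308, 198) = 22, with Bézout identity 2·308 − 3·198 = 22. Containment (⊇): the Bézout identity exhibits 22 as an element of (308, 198), giving (22) ⊆ (308, 198). Containment (⊆): since 22 | 308 and 22 | 198 (308 = 22·14, 198 = 22·9), every Z-linear combination of 308 and 198 is divisible by 22, so (308, 198) ⊆ (22). Therefore (308, 198) = (22), d = 22.

Final answer: (308, 198) = (22); d = 22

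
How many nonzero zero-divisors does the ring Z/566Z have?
In Z/566Z each nonzero element is either a unit (gcd with 566 is 1) or a zero-divisor (gcd > 1). The number of units is φ(566): factorise 566 = 2 · 283, so φ(566) = (2 − 1) · (283 − 1) = 1 · 282 = 282. The nonzero elements number 566 − 1 = 565. Hence the nonzero zero-divisors number 565 − 282 = 283.

Final answer: Z/566Z has 283 nonzero zero-divisors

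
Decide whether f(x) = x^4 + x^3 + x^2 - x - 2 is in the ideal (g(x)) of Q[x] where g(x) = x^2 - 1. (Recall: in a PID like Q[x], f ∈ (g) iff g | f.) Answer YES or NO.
In Q[x] the ideal (g) consists of all multiples of g, so f ∈ (g) iff g | f, i.e. iff the remainder of f on division by g is 0. Divide f by g (g is monic, so eliminate the leading term of the running remainder at each step):
  leading term x^4: subtract (x^2)·g(x) = x^4 - x^2, leaving x^3 + 2·x^2 - x - 2
  leading term x^3: subtract (x)·g(x) = x^3 - x, leaving 2·x^2 - 2
  leading term 2·x^2: subtract (2)·g(x) = 2·x^2 - 2, leaving 0
The remainder is 0, so f(x) = g(x) · h(x) with h(x) = x^2 + x + 2. Hence g | f, i.e. f ∈ (g).

Final answer: YES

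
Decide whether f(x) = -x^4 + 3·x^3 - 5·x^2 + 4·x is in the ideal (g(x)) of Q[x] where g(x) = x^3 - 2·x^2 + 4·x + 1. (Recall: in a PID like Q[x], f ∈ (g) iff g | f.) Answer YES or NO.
In Q[x] the ideal (g) consists of all multiples of g, so f ∈ (g) iff g | f, i.e. iff the remainder of f on division by g is 0. Divide f by g (g is monic, so eliminate the leading term of the running remainder at each step):
  leading term -x^4: subtract (-x)·g(x) = -x^4 + 2·x^3 - 4·x^2 - x, leaving x^3 - x^2 + 5·x
  leading term x^3: subtract (1)·g(x) = x^3 - 2·x^2 + 4·x + 1, leaving x^2 + x - 1
The remainder r(x) = x^2 + x - 1 ≠ 0 (and deg r < deg g), so g ∤ f, i.e. f ∉ (g).

Final answer: NO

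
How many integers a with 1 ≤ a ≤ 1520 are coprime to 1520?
576

The number of a ∈ {1, ..., 1520} with gcd(a, 1520) = 1 is by definition Euler's totient φ(1520). φ is multiplicative, with φ(p^e) = p^e − p^(e−1). Factorise 1520 = 2^4 · 5 · 19. Then
  φ(1520) = (2^4 − 2^3) · (5 − 1) · (19 − 1) = 8 · 4 · 18 = 576.
So there are 576 such integers.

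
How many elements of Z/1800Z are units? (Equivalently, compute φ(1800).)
An element a ∈ Z/1800Z is a unit iff gcd(a, 1800) = 1, so the number of units is φ(1800). φ is multiplicative, with φ(p^e) = p^e − p^(e−1). Factorise 1800 = 2^3 · 3^2 · 5^2. Then
  φ(1800) = (2^3 − 2^2) · (3^2 − 3^1) · (5^2 − 5^1) = 4 · 6 · 20 = 480.

Final answer: Z/1800Z has φ(1800) = 480 units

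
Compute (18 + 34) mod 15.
7

Reduce the summands first: 18 ≡ 3, 34 ≡ 4 (mod 15), so 18 + 34 ≡ 3 + 4 (mod 15). 3 + 4 = 7; 7 = 0·15 + 7, so (18 + 34) mod 15 = 7.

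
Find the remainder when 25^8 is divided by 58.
25

Use repeated squaring. Binary(8) = 1000. Walk through the bits of the exponent 8 left-to-right: at each bit after the leading one, square the running value, then multiply by 25 if the bit is 1 (always reducing mod 58):
  bit 1 = 1 (leading): start with 25.
  bit 2 = 0: square 25^2 = 625 ≡ 45 (mod 58).
  bit 3 = 0: square 45^2 = 2025 ≡ 53 (mod 58).
  bit 4 = 0: square 53^2 = 2809 ≡ 25 (mod 58).
Final value: 25^8 ≡ 25 (mod 58).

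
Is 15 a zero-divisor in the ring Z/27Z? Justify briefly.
YES

gcd(15, 27) = 3 > 1, so 15 is not a unit in Z/27Z. In Z/nZ every nonzero non-unit is a zero-divisor: explicitly, take b = 27/gcd = 9 ≠ 0 (mod 27); then 15·9 = 135 = 5·27, i.e. 15·9 ≡ 0 (mod 27). So 15 is a zero-divisor.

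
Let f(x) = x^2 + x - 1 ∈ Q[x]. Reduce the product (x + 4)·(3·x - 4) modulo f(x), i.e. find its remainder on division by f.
First multiply in Q[x] without reducing: a · b = 3·x^2 + 8·x - 16. Now divide by f(x) = x^2 + x - 1, eliminating the leading term at each step:
  leading term 3·x^2: subtract (3)·f(x) = 3·x^2 + 3·x - 3, leaving 5·x - 13
The degree is now < 2, so this is the remainder. Hence a · b ≡ 5·x - 13 in Q[x]/(f).

Final answer: a · b ≡ 5·x - 13 (mod f(x))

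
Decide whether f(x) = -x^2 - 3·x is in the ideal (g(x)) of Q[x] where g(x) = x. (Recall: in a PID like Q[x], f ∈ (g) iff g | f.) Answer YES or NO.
YES

In Q[x] the ideal (g) consists of all multiples of g, so f ∈ (g) iff g | f, i.e. iff the remainder of f on division by g is 0. Divide f by g (g is monic, so eliminate the leading term of the running remainder at each step):
  leading term -x^2: subtract (-x)·g(x) = -x^2, leaving -3·x
  leading term -3·x: subtract (-3)·g(x) = -3·x, leaving 0
The remainder is 0, so f(x) = g(x) · h(x) with h(x) = -x - 3. Hence g | f, i.e. f ∈ (g).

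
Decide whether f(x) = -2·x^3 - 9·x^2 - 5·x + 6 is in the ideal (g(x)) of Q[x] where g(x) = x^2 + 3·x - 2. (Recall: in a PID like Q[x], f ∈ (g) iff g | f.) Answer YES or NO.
In Q[x] the ideal (g) consists of all multiples of g, so f ∈ (g) iff g | f, i.e. iff the remainder of f on division by g is 0. Divide f by g (g is monic, so eliminate the leading term of the running remainder at each step):
  leading term -2·x^3: subtract (-2·x)·g(x) = -2·x^3 - 6·x^2 + 4·x, leaving -3·x^2 - 9·x + 6
  leading term -3·x^2: subtract (-3)·g(x) = -3·x^2 - 9·x + 6, leaving 0
The remainder is 0, so f(x) = g(x) · h(x) with h(x) = -2·x - 3. Hence g | f, i.e. f ∈ (g).

Final answer: YES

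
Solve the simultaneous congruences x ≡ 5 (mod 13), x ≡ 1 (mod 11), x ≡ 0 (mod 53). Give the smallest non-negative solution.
x ≡ 265 (mod 7579); the representative in [0, 7579) is 265

The moduli 13, 11, 53 are pairwise coprime, so by the CRT there is a unique solution mod 13·11·53 = 7579.
Solve by successive substitution. Start with x ≡ 5 (mod 13).
  Combine with x ≡ 1 (mod 11): write x = 5 + 13·t and require 5 + 13·t ≡ 1 (mod 11), i.e. 13·t ≡ 1 − 5 ≡ 7 (mod 11). Since 13^(−1) ≡ 6 (mod 11) (13 ≡ 2 (mod 11)), t ≡ 6·7 ≡ 9 (mod 11). So x ≡ 5 + 13·9 = 122 (mod 143).
  Combine with x ≡ 0 (mod 53): write x = 122 + 143·t and require 122 + 143·t ≡ 0 (mod 53), i.e. 143·t ≡ 0 − 122 ≡ 37 (mod 53). Since 143^(−1) ≡ 43 (mod 53) (143 ≡ 37 (mod 53)), t ≡ 43·37 ≡ 1 (mod 53). So x ≡ 122 + 143·1 = 265 (mod 7579).
Unique solution in [0, 7579): x = 265.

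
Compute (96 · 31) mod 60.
Reduce the factors first: 96 ≡ 36 (mod 60), so 96 · 31 ≡ 36 · 31 (mod 60). 36 · 31 = 1116. Dividing by 60: 1116 = 18·60 + 36. So (96 · 31) mod 60 = 36.

Final answer: 36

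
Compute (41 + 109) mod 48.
Reduce the summands first: 109 ≡ 13 (mod 48), so 41 + 109 ≡ 41 + 13 (mod 48). 41 + 13 = 54; 54 = 1·48 + 6, so (41 + 109) mod 48 = 6.

Final answer: 6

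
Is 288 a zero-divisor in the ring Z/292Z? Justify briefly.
gcd(288, 292) = 4 > 1, so 288 is not a unit in Z/292Z. In Z/nZ every nonzero non-unit is a zero-divisor: explicitly, take b = 292/gcd = 73 ≠ 0 (mod 292); then 288·73 = 21024 = 72·292, i.e. 288·73 ≡ 0 (mod 292). So 288 is a zero-divisor.

Final answer: YES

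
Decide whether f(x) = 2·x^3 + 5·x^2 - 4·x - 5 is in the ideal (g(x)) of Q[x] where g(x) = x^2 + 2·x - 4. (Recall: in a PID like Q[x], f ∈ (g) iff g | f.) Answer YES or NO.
NO

In Q[x] the ideal (g) consists of all multiples of g, so f ∈ (g) iff g | f, i.e. iff the remainder of f on division by g is 0. Divide f by g (g is monic, so eliminate the leading term of the running remainder at each step):
  leading term 2·x^3: subtract (2·x)·g(x) = 2·x^3 + 4·x^2 - 8·x, leaving x^2 + 4·x - 5
  leading term x^2: subtract (1)·g(x) = x^2 + 2·x - 4, leaving 2·x - 1
The remainder r(x) = 2·x - 1 ≠ 0 (and deg r < deg g), so g ∤ f, i.e. f ∉ (g).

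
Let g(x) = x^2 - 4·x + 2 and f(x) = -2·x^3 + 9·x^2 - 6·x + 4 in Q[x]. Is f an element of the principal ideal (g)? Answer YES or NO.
In Q[x] the ideal (g) consists of all multiples of g, so f ∈ (g) iff g | f, i.e. iff the remainder of f on division by g is 0. Divide f by g (g is monic, so eliminate the leading term of the running remainder at each step):
  leading term -2·x^3: subtract (-2·x)·g(x) = -2·x^3 + 8·x^2 - 4·x, leaving x^2 - 2·x + 4
  leading term x^2: subtract (1)·g(x) = x^2 - 4·x + 2, leaving 2·x + 2
The remainder r(x) = 2·x + 2 ≠ 0 (and deg r < deg g), so g ∤ f, i.e. f ∉ (g).

Final answer: NO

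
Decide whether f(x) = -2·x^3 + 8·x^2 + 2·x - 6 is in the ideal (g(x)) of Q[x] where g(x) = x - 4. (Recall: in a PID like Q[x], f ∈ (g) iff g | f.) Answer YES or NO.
In Q[x] the ideal (g) consists of all multiples of g, so f ∈ (g) iff g | f, i.e. iff the remainder of f on division by g is 0. Divide f by g (g is monic, so eliminate the leading term of the running remainder at each step):
  leading term -2·x^3: subtract (-2·x^2)·g(x) = -2·x^3 + 8·x^2, leaving 2·x - 6
  leading term 2·x: subtract (2)·g(x) = 2·x - 8, leaving 2
The remainder r(x) = 2 ≠ 0 (and deg r < deg g), so g ∤ f, i.e. f ∉ (g).

Final answer: NO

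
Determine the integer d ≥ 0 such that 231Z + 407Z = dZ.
(231, 407) = (11); d = 11

In the PID Z, (a, b) is generated by gcd(a, b). Compute gcd(407, 231) with the extended Euclidean algorithm, tracking rows (r, s, t) with s·407 + t·231 = r:
  row A: (407, 1, 0)   [1·407 + 0·231 = 407]
  row B: (231, 0, 1)   [0·407 + 1·231 = 231]
  407 = 1·231 + 176   → row C = row A − 1·row B = (176, 1, −1)   [check: 1·407 − 1·231 = 176]
  231 = 1·176 + 55   → row D = row B − 1·row C = (55, −1, 2)   [check: −1·407 + 2·231 = 55]
  176 = 3·55 + 11   → row E = row C − 3·row D = (11, 4, −7)   [check: 4·407 − 7·231 = 11]
  55 = 5·11 + 0   → remainder 0, stop. gcd = 11 (last nonzero row E).
So gcd(231, 407) = 11, with Bézout identity 4·407 − 7·231 = 11. Containment (⊇): the Bézout identity exhibits 11 as an element of (231, 407), giving (11) ⊆ (231, 407). Containment (⊆): since 11 | 231 and 11 | 407 (231 = 11·21, 407 = 11·37), every Z-linear combination of 231 and 407 is divisible by 11, so (231, 407) ⊆ (11). Therefore (231, 407) = (11), d = 11.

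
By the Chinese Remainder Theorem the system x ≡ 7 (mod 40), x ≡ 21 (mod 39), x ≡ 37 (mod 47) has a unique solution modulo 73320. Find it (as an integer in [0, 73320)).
The moduli 40, 39, 47 are pairwise coprime, so by the CRT there is a unique solution mod 40·39·47 = 73320.
Solve by successive substitution. Start with x ≡ 7 (mod 40).
  Combine with x ≡ 21 (mod 39): write x = 7 + 40·t and require 7 + 40·t ≡ 21 (mod 39), i.e. 40·t ≡ 21 − 7 ≡ 14 (mod 39). Since 40^(−1) ≡ 1 (mod 39) (40 ≡ 1 (mod 39)), t ≡ 1·14 ≡ 14 (mod 39). So x ≡ 7 + 40·14 = 567 (mod 1560).
  Combine with x ≡ 37 (mod 47): write x = 567 + 1560·t and require 567 + 1560·t ≡ 37 (mod 47), i.e. 1560·t ≡ 37 − 567 ≡ 34 (mod 47). Since 1560^(−1) ≡ 21 (mod 47) (1560 ≡ 9 (mod 47)), t ≡ 21·34 ≡ 9 (mod 47). So x ≡ 567 + 1560·9 = 14607 (mod 73320).
Unique solution in [0, 73320): x = 14607.

Final answer: x ≡ 14607 (mod 73320); the representative in [0, 73320) is 14607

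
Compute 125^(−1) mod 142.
Apply the extended Euclidean algorithm to (142, 125), tracking rows (r, s, t) with s·142 + t·125 = r. Each division r_prev = q·r_cur + r_new produces the new row as (previous row) − q·(current row):
  row A: (142, 1, 0)   [1·142 + 0·125 = 142]
  row B: (125, 0, 1)   [0·142 + 1·125 = 125]
  142 = 1·125 + 17   → row C = row A − 1·row B = (17, 1, −1)   [check: 1·142 − 1·125 = 17]
  125 = 7·17 + 6   → row D = row B − 7·row C = (6, −7, 8)   [check: −7·142 + 8·125 = 6]
  17 = 2·6 + 5   → row E = row C − 2·row D = (5, 15, −17)   [check: 15·142 − 17·125 = 5]
  6 = 1·5 + 1   → row F = row D − 1·row E = (1, −22, 25)   [check: −22·142 + 25·125 = 1]
  5 = 5·1 + 0   → remainder 0, stop. gcd = 1 (last nonzero row F).
The gcd is 1, so 125 is invertible mod 142. The last nonzero row gives −22·142 + 25·125 = 1, so t = 25. So 125^(−1) ≡ 25 (mod 142). Verify: 125 · 25 = 3125 ≡ 1 (mod 142). ✓

Final answer: 125^(−1) ≡ 25 (mod 142)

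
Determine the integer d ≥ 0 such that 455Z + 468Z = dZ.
In the PID Z, (a, b) is generated by gcd(a, b). Compute gcd(468, 455) with the extended Euclidean algorithm, tracking rows (r, s, t) with s·468 + t·455 = r:
  row A: (468, 1, 0)   [1·468 + 0·455 = 468]
  row B: (455, 0, 1)   [0·468 + 1·455 = 455]
  468 = 1·455 + 13   → row C = row A − 1·row B = (13, 1, −1)   [check: 1·468 − 1·455 = 13]
  455 = 35·13 + 0   → remainder 0, stop. gcd = 13 (last nonzero row C).
So gcd(455, 468) = 13, with Bézout identity 1·468 − 1·455 = 13. Containment (⊇): the Bézout identity exhibits 13 as an element of (455, 468), giving (13) ⊆ (455, 468). Containment (⊆): since 13 | 455 and 13 | 468 (455 = 13·35, 468 = 13·36), every Z-linear combination of 455 and 468 is divisible by 13, so (455, 468) ⊆ (13). Therefore (455, 468) = (13), d = 13.

Final answer: (455, 468) = (13); d = 13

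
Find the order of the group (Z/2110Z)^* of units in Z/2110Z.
(Z/2110Z)^* consists of the classes a with gcd(a, 2110) = 1, so its order is φ(2110). φ is multiplicative, with φ(p^e) = p^e − p^(e−1). Factorise 2110 = 2 · 5 · 211. Then
  φ(2110) = (2 − 1) · (5 − 1) · (211 − 1) = 1 · 4 · 210 = 840.
Thus |(Z/2110Z)^*| = 840.

Final answer: |(Z/2110Z)^*| = 840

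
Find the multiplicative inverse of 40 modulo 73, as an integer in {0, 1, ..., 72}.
40^(−1) ≡ 42 (mod 73)

Apply the extended Euclidean algorithm to (73, 40), tracking rows (r, s, t) with s·73 + t·40 = r. Each division r_prev = q·r_cur + r_new produces the new row as (previous row) − q·(current row):
  row A: (73, 1, 0)   [1·73 + 0·40 = 73]
  row B: (40, 0, 1)   [0·73 + 1·40 = 40]
  73 = 1·40 + 33   → row C = row A − 1·row B = (33, 1, −1)   [check: 1·73 − 1·40 = 33]
  40 = 1·33 + 7   → row D = row B − 1·row C = (7, −1, 2)   [check: −1·73 + 2·40 = 7]
  33 = 4·7 + 5   → row E = row C − 4·row D = (5, 5, −9)   [check: 5·73 − 9·40 = 5]
  7 = 1·5 + 2   → row F = row D − 1·row E = (2, −6, 11)   [check: −6·73 + 11·40 = 2]
  5 = 2·2 + 1   → row G = row E − 2·row F = (1, 17, −31)   [check: 17·73 − 31·40 = 1]
  2 = 2·1 + 0   → remainder 0, stop. gcd = 1 (last nonzero row G).
The gcd is 1, so 40 is invertible mod 73. The last nonzero row gives 17·73 − 31·40 = 1, so t = −31. So 40^(−1) ≡ −31 ≡ 42 (mod 73). Verify: 40 · 42 = 1680 ≡ 1 (mod 73). ✓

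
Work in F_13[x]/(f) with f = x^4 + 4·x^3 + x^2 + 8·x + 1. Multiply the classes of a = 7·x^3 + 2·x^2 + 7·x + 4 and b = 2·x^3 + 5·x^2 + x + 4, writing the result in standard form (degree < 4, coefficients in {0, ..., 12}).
a · b ≡ 2·x^3 + 7·x^2 + 6·x + 9 (mod f(x))

Multiply as integer polynomials: a · b = 14·x^6 + 39·x^5 + 31·x^4 + 73·x^3 + 35·x^2 + 32·x + 16. Reducing coefficients mod 13: a · b ≡ x^6 + 5·x^4 + 8·x^3 + 9·x^2 + 6·x + 3. Now divide by f(x) = x^4 + 4·x^3 + x^2 + 8·x + 1 in F_13[x], eliminating the leading term at each step:
  leading term x^6: subtract (x^2)·f(x) = x^6 + 4·x^5 + x^4 + 8·x^3 + x^2, leaving 9·x^5 + 4·x^4 + 8·x^2 + 6·x + 3 (coefficients mod 13)
  leading term 9·x^5: subtract (9·x)·f(x) = 9·x^5 + 10·x^4 + 9·x^3 + 7·x^2 + 9·x, leaving 7·x^4 + 4·x^3 + x^2 + 10·x + 3 (coefficients mod 13)
  leading term 7·x^4: subtract (7)·f(x) = 7·x^4 + 2·x^3 + 7·x^2 + 4·x + 7, leaving 2·x^3 + 7·x^2 + 6·x + 9 (coefficients mod 13)
The degree is now < 4, so this is the remainder. Hence a · b ≡ 2·x^3 + 7·x^2 + 6·x + 9 in F_13[x]/(f).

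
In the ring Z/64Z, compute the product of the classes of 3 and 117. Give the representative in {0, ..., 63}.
Reduce the factors first: 117 ≡ 53 (mod 64), so 3 · 117 ≡ 3 · 53 (mod 64). 3 · 53 = 159. Dividing by 64: 159 = 2·64 + 31. So (3 · 117) mod 64 = 31.

Final answer: 31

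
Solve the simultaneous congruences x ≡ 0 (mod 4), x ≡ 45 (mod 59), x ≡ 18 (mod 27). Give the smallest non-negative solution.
x ≡ 4824 (mod 6372); the representative in [0, 6372) is 4824

The moduli 4, 59, 27 are pairwise coprime, so by the CRT there is a unique solution mod 4·59·27 = 6372.
Solve by successive substitution. Start with x ≡ 0 (mod 4).
  Combine with x ≡ 45 (mod 59): write x = 4·t and require 4·t ≡ 45 (mod 59). Since 4^(−1) ≡ 15 (mod 59), t ≡ 15·45 ≡ 26 (mod 59). So x ≡ 4·26 = 104 (mod 236).
  Combine with x ≡ 18 (mod 27): write x = 104 + 236·t and require 104 + 236·t ≡ 18 (mod 27), i.e. 236·t ≡ 18 − 104 ≡ 22 (mod 27). Since 236^(−1) ≡ 23 (mod 27) (236 ≡ 20 (mod 27)), t ≡ 23·22 ≡ 20 (mod 27). So x ≡ 104 + 236·20 = 4824 (mod 6372).
Unique solution in [0, 6372): x = 4824.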